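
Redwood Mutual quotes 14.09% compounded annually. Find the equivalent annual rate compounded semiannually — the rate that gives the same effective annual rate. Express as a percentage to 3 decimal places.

Compounded annually, EAR = nominal = 0.140900.
Solve (1 + r/2)^2 = 1.140900: r/2 = 1.140900^(1/2) − 1 = 0.068129, so r = 0.136258 = 13.626%.

13.626%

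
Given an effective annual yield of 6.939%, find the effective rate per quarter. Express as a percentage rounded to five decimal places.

1.69135%

The per-quarter rate i satisfies (1 + i)^4 = 1 + 0.06939.
i = 1.06939^(1/4) − 1 = 0.0169135 = 1.69135%.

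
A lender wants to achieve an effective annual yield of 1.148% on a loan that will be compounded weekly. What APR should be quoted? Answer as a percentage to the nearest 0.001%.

1.142%

(1 + r/52)^52 − 1 = 0.01148, so 1 + r/52 = 1.01148^(1/52).
r/52 = 0.000220, so r = 0.011416 = 1.142%.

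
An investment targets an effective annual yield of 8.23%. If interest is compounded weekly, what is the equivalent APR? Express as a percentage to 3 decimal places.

(1 + r/52)^52 − 1 = 0.0823, so 1 + r/52 = 1.0823^(1/52).
r/52 = 0.001522, so r = 0.079149 = 7.915%.

7.915%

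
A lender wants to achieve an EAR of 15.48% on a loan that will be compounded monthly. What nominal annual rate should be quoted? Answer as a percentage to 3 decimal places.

14.479%

(1 + r/12)^12 − 1 = 0.1548, so 1 + r/12 = 1.1548^(1/12).
r/12 = 0.012066, so r = 0.144794 = 14.479%.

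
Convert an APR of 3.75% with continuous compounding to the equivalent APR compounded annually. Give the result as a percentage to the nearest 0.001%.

EAR under continuous compounding: e^0.0375 − 1 = 0.038212.
Compounded annually, the equivalent nominal rate is the EAR itself: 3.821%.

3.821%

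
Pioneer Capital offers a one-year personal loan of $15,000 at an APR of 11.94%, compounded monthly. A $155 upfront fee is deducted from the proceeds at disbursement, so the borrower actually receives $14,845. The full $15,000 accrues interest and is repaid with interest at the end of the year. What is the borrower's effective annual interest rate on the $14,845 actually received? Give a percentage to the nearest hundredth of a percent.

13.79%

Amount owed after one year: 15,000 × (1 + 0.1194/12)^12 = 15,000 × 1.126156 = $16,892.34.
Effective rate on net proceeds: 16,892.34 / 14,845 − 1 = 0.137914 = 13.79%.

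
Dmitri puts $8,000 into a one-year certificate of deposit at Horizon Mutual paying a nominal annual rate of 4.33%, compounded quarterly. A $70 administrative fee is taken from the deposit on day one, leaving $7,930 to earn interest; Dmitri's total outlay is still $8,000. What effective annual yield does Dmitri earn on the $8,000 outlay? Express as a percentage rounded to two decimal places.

3.49%

Value after one year: 7,930 × (1 + 0.0433/4)^4 = 7,930 × 1.044008 = $8,278.98.
Effective yield on the $8,000 outlay: 8,278.98 / 8,000 − 1 = 0.034873 = 3.49%.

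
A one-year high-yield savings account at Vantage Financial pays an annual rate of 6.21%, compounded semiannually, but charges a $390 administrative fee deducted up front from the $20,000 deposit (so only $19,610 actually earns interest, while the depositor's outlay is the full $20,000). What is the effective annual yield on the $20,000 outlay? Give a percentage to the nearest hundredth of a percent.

Value after one year: 19,610 × (1 + 0.0621/2)^2 = 19,610 × 1.063064 = $20,846.69.
Effective yield on the $20,000 outlay: 20,846.69 / 20,000 − 1 = 0.042334 = 4.23%.

4.23%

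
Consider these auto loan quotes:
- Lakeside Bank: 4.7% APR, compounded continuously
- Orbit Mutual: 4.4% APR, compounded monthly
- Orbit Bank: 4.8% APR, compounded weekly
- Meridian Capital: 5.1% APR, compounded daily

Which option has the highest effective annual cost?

Meridian Capital

Lakeside Bank: e^0.047 − 1 = 4.812%
Orbit Mutual: (1 + 0.044/12)^12 − 1 = 4.490%
Orbit Bank: (1 + 0.048/52)^52 − 1 = 4.915%
Meridian Capital: (1 + 0.051/365)^365 − 1 = 5.232%
The highest effective annual rate is Meridian Capital at 5.232%.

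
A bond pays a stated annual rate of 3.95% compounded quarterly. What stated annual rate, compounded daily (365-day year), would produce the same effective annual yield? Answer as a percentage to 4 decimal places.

EAR = (1 + 0.0395/4)^4 − 1 = 0.040089.
Solve (1 + r/365)^365 = 1.040089: r/365 = 1.040089^(1/365) − 1 = 0.000108, so r = 0.039308 = 3.9308%.

3.9308%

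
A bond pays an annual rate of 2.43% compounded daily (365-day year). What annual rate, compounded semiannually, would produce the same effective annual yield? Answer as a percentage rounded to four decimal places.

EAR = (1 + 0.0243/365)^365 − 1 = 0.024597.
Solve (1 + r/2)^2 = 1.024597: r/2 = 1.024597^(1/2) − 1 = 0.012224, so r = 0.024447 = 2.4447%.

2.4447%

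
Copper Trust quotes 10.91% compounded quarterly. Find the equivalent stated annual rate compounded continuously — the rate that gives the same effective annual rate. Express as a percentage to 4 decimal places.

10.7639%

EAR = (1 + 0.1091/4)^4 − 1 = 0.113645.
Equivalent continuous rate: r = ln(1 + 0.113645) = 0.107639 = 10.7639%.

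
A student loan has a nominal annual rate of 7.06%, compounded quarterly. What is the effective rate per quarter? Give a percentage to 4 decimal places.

1.7650%

With a nominal annual rate compounded quarterly, the periodic rate is the nominal rate divided by 4.
i = 0.0706 / 4 = 0.0176500 = 1.7650%.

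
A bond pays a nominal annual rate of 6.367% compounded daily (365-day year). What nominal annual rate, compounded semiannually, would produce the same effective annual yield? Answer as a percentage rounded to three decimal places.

EAR = (1 + 0.06367/365)^365 − 1 = 0.065735.
Solve (1 + r/2)^2 = 1.065735: r/2 = 1.065735^(1/2) − 1 = 0.032344, so r = 0.064689 = 6.469%.

6.469%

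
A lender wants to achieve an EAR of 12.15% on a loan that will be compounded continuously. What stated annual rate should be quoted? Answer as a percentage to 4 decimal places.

11.4667%

Continuous: nominal r satisfies e^r − 1 = 0.1215.
r = ln(1 + 0.1215) = ln(1.1215) = 0.114667 = 11.4667%.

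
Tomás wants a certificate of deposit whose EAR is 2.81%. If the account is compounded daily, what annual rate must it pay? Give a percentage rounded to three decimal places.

2.771%

(1 + r/365)^365 − 1 = 0.0281, so 1 + r/365 = 1.0281^(1/365).
r/365 = 0.000076, so r = 0.027713 = 2.771%.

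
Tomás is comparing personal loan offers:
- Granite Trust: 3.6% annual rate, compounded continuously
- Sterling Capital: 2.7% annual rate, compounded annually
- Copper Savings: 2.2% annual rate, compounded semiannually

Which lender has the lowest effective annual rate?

Copper Savings

Granite Trust: e^0.036 − 1 = 3.666%
Sterling Capital: compounded annually, EAR = 2.700%
Copper Savings: (1 + 0.022/2)^2 − 1 = 2.212%
The lowest effective annual rate is Copper Savings at 2.212%.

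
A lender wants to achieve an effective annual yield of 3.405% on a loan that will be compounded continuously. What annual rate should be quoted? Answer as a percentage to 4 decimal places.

Continuous: nominal r satisfies e^r − 1 = 0.03405.
r = ln(1 + 0.03405) = ln(1.03405) = 0.033483 = 3.3483%.

3.3483%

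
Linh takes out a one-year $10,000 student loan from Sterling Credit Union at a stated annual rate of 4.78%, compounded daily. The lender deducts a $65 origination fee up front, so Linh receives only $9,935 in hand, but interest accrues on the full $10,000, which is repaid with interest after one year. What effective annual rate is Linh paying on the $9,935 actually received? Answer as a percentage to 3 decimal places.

Amount owed after one year: 10,000 × (1 + 0.0478/365)^365 = 10,000 × 1.048958 = $10,489.58.
Effective rate on net proceeds: 10,489.58 / 9,935 − 1 = 0.055820 = 5.582%.

5.582%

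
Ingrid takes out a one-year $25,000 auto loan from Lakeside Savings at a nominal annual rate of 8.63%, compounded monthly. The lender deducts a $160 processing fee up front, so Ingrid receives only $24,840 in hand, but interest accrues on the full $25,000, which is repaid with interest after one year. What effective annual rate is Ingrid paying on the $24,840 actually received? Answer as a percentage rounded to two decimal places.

9.68%

Amount owed after one year: 25,000 × (1 + 0.0863/12)^12 = 25,000 × 1.089797 = $27,244.92.
Effective rate on net proceeds: 27,244.92 / 24,840 − 1 = 0.096816 = 9.68%.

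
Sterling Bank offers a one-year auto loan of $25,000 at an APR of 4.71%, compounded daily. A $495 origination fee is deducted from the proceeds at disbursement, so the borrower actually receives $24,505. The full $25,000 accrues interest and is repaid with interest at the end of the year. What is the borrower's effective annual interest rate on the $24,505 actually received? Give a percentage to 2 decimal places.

6.94%

Amount owed after one year: 25,000 × (1 + 0.0471/365)^365 = 25,000 × 1.048224 = $26,205.59.
Effective rate on net proceeds: 26,205.59 / 24,505 − 1 = 0.069398 = 6.94%.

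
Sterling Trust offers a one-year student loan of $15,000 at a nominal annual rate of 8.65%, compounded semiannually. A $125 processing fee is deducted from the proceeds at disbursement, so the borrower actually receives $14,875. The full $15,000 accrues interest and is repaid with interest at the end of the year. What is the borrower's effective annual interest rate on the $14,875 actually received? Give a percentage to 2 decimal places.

9.75%

Amount owed after one year: 15,000 × (1 + 0.0865/2)^2 = 15,000 × 1.088371 = $16,325.56.
Effective rate on net proceeds: 16,325.56 / 14,875 − 1 = 0.097517 = 9.75%.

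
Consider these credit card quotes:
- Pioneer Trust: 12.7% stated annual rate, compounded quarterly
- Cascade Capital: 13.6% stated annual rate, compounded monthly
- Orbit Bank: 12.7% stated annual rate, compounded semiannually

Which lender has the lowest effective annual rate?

Pioneer Trust: (1 + 0.127/4)^4 − 1 = 13.318%
Cascade Capital: (1 + 0.136/12)^12 − 1 = 14.481%
Orbit Bank: (1 + 0.127/2)^2 − 1 = 13.103%
The lowest effective annual rate is Orbit Bank at 13.103%.

Orbit Bank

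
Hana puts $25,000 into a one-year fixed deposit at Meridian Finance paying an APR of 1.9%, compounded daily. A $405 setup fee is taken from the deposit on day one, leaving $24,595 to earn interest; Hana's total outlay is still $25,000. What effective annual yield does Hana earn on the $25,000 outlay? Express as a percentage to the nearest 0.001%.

Value after one year: 24,595 × (1 + 0.019/365)^365 = 24,595 × 1.019181 = $25,066.76.
Effective yield on the $25,000 outlay: 25,066.76 / 25,000 − 1 = 0.002670 = 0.267%.

0.267%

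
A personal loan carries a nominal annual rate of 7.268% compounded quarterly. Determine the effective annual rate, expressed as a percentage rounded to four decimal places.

7.4685%

EAR = (1 + 0.07268/4)^4 − 1.
= (1 + 0.018170)^4 − 1 = 1.074685 − 1 = 7.4685%.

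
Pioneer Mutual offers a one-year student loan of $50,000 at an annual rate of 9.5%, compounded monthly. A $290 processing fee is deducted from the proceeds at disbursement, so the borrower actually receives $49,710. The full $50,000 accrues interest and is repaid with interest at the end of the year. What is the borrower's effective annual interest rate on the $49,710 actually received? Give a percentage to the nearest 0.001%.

10.566%

Amount owed after one year: 50,000 × (1 + 0.095/12)^12 = 50,000 × 1.099248 = $54,962.38.
Effective rate on net proceeds: 54,962.38 / 49,710 − 1 = 0.105660 = 10.566%.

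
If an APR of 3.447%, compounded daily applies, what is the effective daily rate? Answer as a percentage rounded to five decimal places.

0.00944%

With a nominal annual rate compounded daily, the periodic rate is the nominal rate divided by 365.
i = 0.03447 / 365 = 0.0000944 = 0.00944%.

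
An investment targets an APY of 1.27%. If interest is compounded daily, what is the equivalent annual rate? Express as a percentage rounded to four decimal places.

(1 + r/365)^365 − 1 = 0.0127, so 1 + r/365 = 1.0127^(1/365).
r/365 = 0.000035, so r = 0.012620 = 1.2620%.

1.2620%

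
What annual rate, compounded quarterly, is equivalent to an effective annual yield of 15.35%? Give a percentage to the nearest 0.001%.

14.538%

(1 + r/4)^4 − 1 = 0.1535, so 1 + r/4 = 1.1535^(1/4).
r/4 = 0.036345, so r = 0.145380 = 14.538%.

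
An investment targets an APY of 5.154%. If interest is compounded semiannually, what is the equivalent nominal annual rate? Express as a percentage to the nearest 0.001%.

5.089%

(1 + r/2)^2 − 1 = 0.05154, so 1 + r/2 = 1.05154^(1/2).
r/2 = 0.025446, so r = 0.050892 = 5.089%.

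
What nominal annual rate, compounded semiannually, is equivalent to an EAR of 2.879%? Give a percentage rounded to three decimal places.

(1 + r/2)^2 − 1 = 0.02879, so 1 + r/2 = 1.02879^(1/2).
r/2 = 0.014293, so r = 0.028586 = 2.859%.

2.859%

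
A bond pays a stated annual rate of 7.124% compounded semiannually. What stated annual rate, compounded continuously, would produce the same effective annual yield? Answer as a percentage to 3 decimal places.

EAR = (1 + 0.07124/2)^2 − 1 = 0.072509.
Equivalent continuous rate: r = ln(1 + 0.072509) = 0.070001 = 7.000%.

7.000%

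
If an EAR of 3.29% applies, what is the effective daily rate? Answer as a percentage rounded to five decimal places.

The per-day rate i satisfies (1 + i)^365 = 1 + 0.0329.
i = 1.0329^(1/365) − 1 = 0.0000887 = 0.00887%.

0.00887%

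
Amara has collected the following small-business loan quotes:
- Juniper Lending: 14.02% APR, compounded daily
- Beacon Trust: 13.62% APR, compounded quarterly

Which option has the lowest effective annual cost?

Juniper Lending: (1 + 0.1402/365)^365 − 1 = 15.047%
Beacon Trust: (1 + 0.1362/4)^4 − 1 = 14.332%
The lowest effective annual rate is Beacon Trust at 14.332%.

Beacon Trust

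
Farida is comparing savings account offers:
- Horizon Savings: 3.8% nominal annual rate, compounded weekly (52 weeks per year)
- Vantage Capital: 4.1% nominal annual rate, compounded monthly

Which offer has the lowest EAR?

Horizon Savings

Horizon Savings: (1 + 0.038/52)^52 − 1 = 3.872%
Vantage Capital: (1 + 0.041/12)^12 − 1 = 4.178%
The lowest effective annual rate is Horizon Savings at 3.872%.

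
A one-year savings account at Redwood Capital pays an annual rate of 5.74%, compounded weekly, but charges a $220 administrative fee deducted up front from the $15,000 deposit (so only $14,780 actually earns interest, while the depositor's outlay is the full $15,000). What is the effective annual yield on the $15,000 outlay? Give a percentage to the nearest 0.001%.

4.351%

Value after one year: 14,780 × (1 + 0.0574/52)^52 = 14,780 × 1.059046 = $15,652.70.
Effective yield on the $15,000 outlay: 15,652.70 / 15,000 − 1 = 0.043513 = 4.351%.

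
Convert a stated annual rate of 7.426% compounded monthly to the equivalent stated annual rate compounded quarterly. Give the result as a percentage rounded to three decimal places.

7.472%

EAR = (1 + 0.07426/12)^12 − 1 = 0.076840.
Solve (1 + r/4)^4 = 1.076840: r/4 = 1.076840^(1/4) − 1 = 0.018680, so r = 0.074720 = 7.472%.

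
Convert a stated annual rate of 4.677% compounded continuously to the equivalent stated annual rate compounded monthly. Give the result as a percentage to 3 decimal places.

4.686%

EAR under continuous compounding: e^0.04677 − 1 = 0.047881.
Solve (1 + r/12)^12 = 1.047881: r/12 = 1.047881^(1/12) − 1 = 0.003905, so r = 0.046861 = 4.686%.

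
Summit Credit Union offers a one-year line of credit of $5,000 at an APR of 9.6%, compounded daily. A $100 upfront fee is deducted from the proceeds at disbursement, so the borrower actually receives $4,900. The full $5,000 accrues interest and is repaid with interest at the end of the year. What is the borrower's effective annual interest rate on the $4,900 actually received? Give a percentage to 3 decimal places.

12.321%

Amount owed after one year: 5,000 × (1 + 0.096/365)^365 = 5,000 × 1.100745 = $5,503.73.
Effective rate on net proceeds: 5,503.73 / 4,900 − 1 = 0.123209 = 12.321%.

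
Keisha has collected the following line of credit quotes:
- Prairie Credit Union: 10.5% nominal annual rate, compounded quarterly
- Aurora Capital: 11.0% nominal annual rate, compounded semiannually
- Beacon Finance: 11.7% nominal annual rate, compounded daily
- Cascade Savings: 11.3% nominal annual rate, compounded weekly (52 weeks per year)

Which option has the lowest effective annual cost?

Prairie Credit Union: (1 + 0.105/4)^4 − 1 = 10.921%
Aurora Capital: (1 + 0.110/2)^2 − 1 = 11.302%
Beacon Finance: (1 + 0.117/365)^365 − 1 = 12.410%
Cascade Savings: (1 + 0.113/52)^52 − 1 = 11.949%
The lowest effective annual rate is Prairie Credit Union at 10.921%.

Prairie Credit Union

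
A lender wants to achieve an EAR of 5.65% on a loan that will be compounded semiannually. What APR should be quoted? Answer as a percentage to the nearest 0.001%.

5.572%

(1 + r/2)^2 − 1 = 0.0565, so 1 + r/2 = 1.0565^(1/2).
r/2 = 0.027862, so r = 0.055724 = 5.572%.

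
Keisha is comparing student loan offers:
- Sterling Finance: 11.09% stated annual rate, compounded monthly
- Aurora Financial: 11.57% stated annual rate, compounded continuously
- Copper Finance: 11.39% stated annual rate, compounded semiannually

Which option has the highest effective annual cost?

Sterling Finance: (1 + 0.1109/12)^12 − 1 = 11.671%
Aurora Financial: e^0.1157 − 1 = 12.266%
Copper Finance: (1 + 0.1139/2)^2 − 1 = 11.714%
The highest effective annual rate is Aurora Financial at 12.266%.

Aurora Financial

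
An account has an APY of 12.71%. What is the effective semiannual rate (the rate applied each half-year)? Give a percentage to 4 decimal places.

The per-half-year rate i satisfies (1 + i)^2 = 1 + 0.1271.
i = 1.1271^(1/2) − 1 = 0.0616497 = 6.1650%.

6.1650%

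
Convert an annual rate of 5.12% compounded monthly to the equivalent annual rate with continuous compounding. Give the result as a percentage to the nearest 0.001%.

5.109%

EAR = (1 + 0.0512/12)^12 − 1 = 0.052419.
Equivalent continuous rate: r = ln(1 + 0.052419) = 0.051091 = 5.109%.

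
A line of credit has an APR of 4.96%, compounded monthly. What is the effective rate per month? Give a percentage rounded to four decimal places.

0.4133%

With a nominal annual rate compounded monthly, the periodic rate is the nominal rate divided by 12.
i = 0.0496 / 12 = 0.0041333 = 0.4133%.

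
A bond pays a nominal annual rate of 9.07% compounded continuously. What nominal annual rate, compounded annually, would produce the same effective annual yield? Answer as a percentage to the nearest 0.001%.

9.494%

EAR under continuous compounding: e^0.0907 − 1 = 0.094940.
Compounded annually, the equivalent nominal rate is the EAR itself: 9.494%.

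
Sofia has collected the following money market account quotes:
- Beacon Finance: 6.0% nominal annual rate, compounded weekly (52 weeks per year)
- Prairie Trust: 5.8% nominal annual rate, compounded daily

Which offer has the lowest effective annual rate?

Prairie Trust

Beacon Finance: (1 + 0.060/52)^52 − 1 = 6.180%
Prairie Trust: (1 + 0.058/365)^365 − 1 = 5.971%
The lowest effective annual rate is Prairie Trust at 5.971%.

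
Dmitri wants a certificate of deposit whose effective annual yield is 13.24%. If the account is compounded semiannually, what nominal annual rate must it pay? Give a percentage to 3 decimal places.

12.829%

(1 + r/2)^2 − 1 = 0.1324, so 1 + r/2 = 1.1324^(1/2).
r/2 = 0.064143, so r = 0.128286 = 12.829%.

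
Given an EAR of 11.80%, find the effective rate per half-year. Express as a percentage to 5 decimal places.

5.73552%

The per-half-year rate i satisfies (1 + i)^2 = 1 + 0.1180.
i = 1.1180^(1/2) − 1 = 0.0573552 = 5.73552%.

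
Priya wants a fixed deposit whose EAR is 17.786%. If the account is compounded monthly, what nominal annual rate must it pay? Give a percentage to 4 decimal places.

16.4821%

(1 + r/12)^12 − 1 = 0.17786, so 1 + r/12 = 1.17786^(1/12).
r/12 = 0.013735, so r = 0.164821 = 16.4821%.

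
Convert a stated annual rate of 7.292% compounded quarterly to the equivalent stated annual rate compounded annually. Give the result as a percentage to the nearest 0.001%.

EAR = (1 + 0.07292/4)^4 − 1 = 0.074938.
Compounded annually, the equivalent nominal rate is the EAR itself: 7.494%.

7.494%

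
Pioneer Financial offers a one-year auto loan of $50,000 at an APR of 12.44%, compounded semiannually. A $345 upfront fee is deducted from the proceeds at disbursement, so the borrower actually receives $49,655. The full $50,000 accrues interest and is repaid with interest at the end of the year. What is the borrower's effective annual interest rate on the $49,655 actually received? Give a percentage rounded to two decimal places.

13.61%

Amount owed after one year: 50,000 × (1 + 0.1244/2)^2 = 50,000 × 1.128269 = $56,413.44.
Effective rate on net proceeds: 56,413.44 / 49,655 − 1 = 0.136108 = 13.61%.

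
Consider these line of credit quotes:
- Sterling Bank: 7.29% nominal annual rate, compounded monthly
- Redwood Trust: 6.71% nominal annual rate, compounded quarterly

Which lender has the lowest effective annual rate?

Redwood Trust

Sterling Bank: (1 + 0.0729/12)^12 − 1 = 7.539%
Redwood Trust: (1 + 0.0671/4)^4 − 1 = 6.881%
The lowest effective annual rate is Redwood Trust at 6.881%.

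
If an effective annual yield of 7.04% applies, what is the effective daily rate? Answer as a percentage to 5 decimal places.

The per-day rate i satisfies (1 + i)^365 = 1 + 0.0704.
i = 1.0704^(1/365) − 1 = 0.0001864 = 0.01864%.

0.01864%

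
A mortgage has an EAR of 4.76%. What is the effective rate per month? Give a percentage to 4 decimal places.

The per-month rate i satisfies (1 + i)^12 = 1 + 0.0476.
i = 1.0476^(1/12) − 1 = 0.0038827 = 0.3883%.

0.3883%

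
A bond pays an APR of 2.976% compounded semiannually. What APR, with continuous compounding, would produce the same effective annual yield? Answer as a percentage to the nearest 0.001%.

2.954%

EAR = (1 + 0.02976/2)^2 − 1 = 0.029981.
Equivalent continuous rate: r = ln(1 + 0.029981) = 0.029541 = 2.954%.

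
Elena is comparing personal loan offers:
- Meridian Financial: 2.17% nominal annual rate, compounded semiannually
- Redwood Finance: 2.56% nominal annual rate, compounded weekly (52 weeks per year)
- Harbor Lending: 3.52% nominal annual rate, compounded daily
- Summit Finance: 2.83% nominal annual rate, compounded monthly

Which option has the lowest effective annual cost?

Meridian Financial

Meridian Financial: (1 + 0.0217/2)^2 − 1 = 2.182%
Redwood Finance: (1 + 0.0256/52)^52 − 1 = 2.592%
Harbor Lending: (1 + 0.0352/365)^365 − 1 = 3.583%
Summit Finance: (1 + 0.0283/12)^12 − 1 = 2.867%
The lowest effective annual rate is Meridian Financial at 2.182%.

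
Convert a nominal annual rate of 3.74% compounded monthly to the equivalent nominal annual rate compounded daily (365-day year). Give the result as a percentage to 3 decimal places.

3.734%

EAR = (1 + 0.0374/12)^12 − 1 = 0.038048.
Solve (1 + r/365)^365 = 1.038048: r/365 = 1.038048^(1/365) − 1 = 0.000102, so r = 0.037344 = 3.734%.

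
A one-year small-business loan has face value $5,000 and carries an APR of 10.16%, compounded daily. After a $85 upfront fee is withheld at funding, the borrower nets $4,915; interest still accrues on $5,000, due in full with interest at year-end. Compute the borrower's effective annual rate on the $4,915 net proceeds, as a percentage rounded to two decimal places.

12.61%

Amount owed after one year: 5,000 × (1 + 0.1016/365)^365 = 5,000 × 1.106925 = $5,534.62.
Effective rate on net proceeds: 5,534.62 / 4,915 − 1 = 0.126068 = 12.61%.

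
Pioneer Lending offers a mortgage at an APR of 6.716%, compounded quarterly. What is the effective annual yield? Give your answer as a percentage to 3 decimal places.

6.887%

EAR = (1 + 0.06716/4)^4 − 1.
= 1.068870 − 1 = 6.887%.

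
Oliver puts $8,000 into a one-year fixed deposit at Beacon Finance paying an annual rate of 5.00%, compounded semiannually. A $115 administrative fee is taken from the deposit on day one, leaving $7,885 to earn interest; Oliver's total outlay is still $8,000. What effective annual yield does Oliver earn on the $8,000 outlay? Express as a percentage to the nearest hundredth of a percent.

Value after one year: 7,885 × (1 + 0.0500/2)^2 = 7,885 × 1.050625 = $8,284.18.
Effective yield on the $8,000 outlay: 8,284.18 / 8,000 − 1 = 0.035522 = 3.55%.

3.55%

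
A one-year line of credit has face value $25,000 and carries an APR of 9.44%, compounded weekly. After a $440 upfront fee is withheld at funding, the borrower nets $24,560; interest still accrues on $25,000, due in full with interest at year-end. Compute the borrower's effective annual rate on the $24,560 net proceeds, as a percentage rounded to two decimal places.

11.86%

Amount owed after one year: 25,000 × (1 + 0.0944/52)^52 = 25,000 × 1.098905 = $27,472.63.
Effective rate on net proceeds: 27,472.63 / 24,560 − 1 = 0.118592 = 11.86%.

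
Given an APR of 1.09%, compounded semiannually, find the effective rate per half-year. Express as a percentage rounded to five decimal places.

0.54500%

With a nominal annual rate compounded semiannually, the periodic rate is the nominal rate divided by 2.
i = 0.0109 / 2 = 0.0054500 = 0.54500%.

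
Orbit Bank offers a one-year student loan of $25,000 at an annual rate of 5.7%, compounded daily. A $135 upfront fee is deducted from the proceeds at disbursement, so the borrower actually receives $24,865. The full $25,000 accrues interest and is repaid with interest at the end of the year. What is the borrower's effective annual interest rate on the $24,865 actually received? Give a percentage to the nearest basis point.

6.44%

Amount owed after one year: 25,000 × (1 + 0.057/365)^365 = 25,000 × 1.058651 = $26,466.28.
Effective rate on net proceeds: 26,466.28 / 24,865 − 1 = 0.064399 = 6.44%.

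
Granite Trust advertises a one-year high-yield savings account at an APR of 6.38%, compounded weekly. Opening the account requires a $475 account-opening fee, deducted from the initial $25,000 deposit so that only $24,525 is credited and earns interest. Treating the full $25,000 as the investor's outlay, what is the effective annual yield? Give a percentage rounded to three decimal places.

4.559%

Value after one year: 24,525 × (1 + 0.0638/52)^52 = 24,525 × 1.065838 = $26,139.67.
Effective yield on the $25,000 outlay: 26,139.67 / 25,000 − 1 = 0.045587 = 4.559%.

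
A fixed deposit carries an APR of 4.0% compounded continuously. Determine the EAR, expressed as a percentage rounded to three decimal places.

With continuous compounding, EAR = e^0.040 − 1.
e^0.040 = 1.040811, so EAR = 0.040811 = 4.081%.

4.081%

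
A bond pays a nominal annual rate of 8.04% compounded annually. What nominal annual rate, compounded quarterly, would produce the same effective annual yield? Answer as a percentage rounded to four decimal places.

Compounded annually, EAR = nominal = 0.080400.
Solve (1 + r/4)^4 = 1.080400: r/4 = 1.080400^(1/4) − 1 = 0.019521, so r = 0.078084 = 7.8084%.

7.8084%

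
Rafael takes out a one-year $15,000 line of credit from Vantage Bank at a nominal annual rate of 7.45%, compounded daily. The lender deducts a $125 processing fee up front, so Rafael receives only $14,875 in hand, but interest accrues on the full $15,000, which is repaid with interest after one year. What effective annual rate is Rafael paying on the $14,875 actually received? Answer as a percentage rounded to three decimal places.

Amount owed after one year: 15,000 × (1 + 0.0745/365)^365 = 15,000 × 1.077337 = $16,160.06.
Effective rate on net proceeds: 16,160.06 / 14,875 − 1 = 0.086390 = 8.639%.

8.639%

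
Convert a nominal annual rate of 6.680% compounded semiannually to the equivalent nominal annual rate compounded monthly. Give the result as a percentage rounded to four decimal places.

EAR = (1 + 0.06680/2)^2 − 1 = 0.067916.
Solve (1 + r/12)^12 = 1.067916: r/12 = 1.067916^(1/12) − 1 = 0.005491, so r = 0.065889 = 6.5889%.

6.5889%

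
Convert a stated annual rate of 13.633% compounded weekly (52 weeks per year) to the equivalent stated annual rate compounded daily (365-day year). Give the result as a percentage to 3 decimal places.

13.618%

EAR = (1 + 0.13633/52)^52 − 1 = 0.145856.
Solve (1 + r/365)^365 = 1.145856: r/365 = 1.145856^(1/365) − 1 = 0.000373, so r = 0.136177 = 13.618%.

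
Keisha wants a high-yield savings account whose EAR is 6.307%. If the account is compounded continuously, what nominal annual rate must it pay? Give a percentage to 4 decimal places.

6.1161%

Continuous: nominal r satisfies e^r − 1 = 0.06307.
r = ln(1 + 0.06307) = ln(1.06307) = 0.061161 = 6.1161%.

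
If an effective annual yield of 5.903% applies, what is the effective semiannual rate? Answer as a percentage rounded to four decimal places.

The per-half-year rate i satisfies (1 + i)^2 = 1 + 0.05903.
i = 1.05903^(1/2) − 1 = 0.0290918 = 2.9092%.

2.9092%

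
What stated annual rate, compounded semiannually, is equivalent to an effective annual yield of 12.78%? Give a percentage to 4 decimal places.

(1 + r/2)^2 − 1 = 0.1278, so 1 + r/2 = 1.1278^(1/2).
r/2 = 0.061979, so r = 0.123959 = 12.3959%.

12.3959%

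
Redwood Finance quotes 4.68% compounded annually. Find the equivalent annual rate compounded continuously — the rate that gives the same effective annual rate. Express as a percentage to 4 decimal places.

Compounded annually, EAR = nominal = 0.046800.
Equivalent continuous rate: r = ln(1 + 0.046800) = 0.045738 = 4.5738%.

4.5738%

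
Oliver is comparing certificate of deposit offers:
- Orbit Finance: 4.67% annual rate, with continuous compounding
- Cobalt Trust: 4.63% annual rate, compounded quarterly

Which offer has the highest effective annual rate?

Orbit Finance

Orbit Finance: e^0.0467 − 1 = 4.781%
Cobalt Trust: (1 + 0.0463/4)^4 − 1 = 4.711%
The highest effective annual rate is Orbit Finance at 4.781%.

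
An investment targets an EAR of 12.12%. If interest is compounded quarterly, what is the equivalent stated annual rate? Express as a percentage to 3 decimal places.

(1 + r/4)^4 − 1 = 0.1212, so 1 + r/4 = 1.1212^(1/4).
r/4 = 0.029013, so r = 0.116051 = 11.605%.

11.605%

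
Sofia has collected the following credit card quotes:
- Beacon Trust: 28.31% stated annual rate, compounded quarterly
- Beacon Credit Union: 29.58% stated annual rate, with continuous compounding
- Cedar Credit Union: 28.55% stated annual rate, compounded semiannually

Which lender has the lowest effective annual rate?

Beacon Trust: (1 + 0.2831/4)^4 − 1 = 31.460%
Beacon Credit Union: e^0.2958 − 1 = 34.420%
Cedar Credit Union: (1 + 0.2855/2)^2 − 1 = 30.588%
The lowest effective annual rate is Cedar Credit Union at 30.588%.

Cedar Credit Union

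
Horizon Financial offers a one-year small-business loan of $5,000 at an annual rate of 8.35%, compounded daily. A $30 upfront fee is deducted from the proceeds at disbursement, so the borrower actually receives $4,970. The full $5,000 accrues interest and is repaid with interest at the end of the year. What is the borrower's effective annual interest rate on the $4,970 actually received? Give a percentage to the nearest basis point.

Amount owed after one year: 5,000 × (1 + 0.0835/365)^365 = 5,000 × 1.087075 = $5,435.37.
Effective rate on net proceeds: 5,435.37 / 4,970 − 1 = 0.093637 = 9.36%.

9.36%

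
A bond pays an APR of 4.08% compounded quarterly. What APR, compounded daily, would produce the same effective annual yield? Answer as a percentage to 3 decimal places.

4.060%

EAR = (1 + 0.0408/4)^4 − 1 = 0.041428.
Solve (1 + r/365)^365 = 1.041428: r/365 = 1.041428^(1/365) − 1 = 0.000111, so r = 0.040596 = 4.060%.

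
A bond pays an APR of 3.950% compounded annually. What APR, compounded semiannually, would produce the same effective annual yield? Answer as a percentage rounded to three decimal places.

Compounded annually, EAR = nominal = 0.039500.
Solve (1 + r/2)^2 = 1.039500: r/2 = 1.039500^(1/2) − 1 = 0.019559, so r = 0.039117 = 3.912%.

3.912%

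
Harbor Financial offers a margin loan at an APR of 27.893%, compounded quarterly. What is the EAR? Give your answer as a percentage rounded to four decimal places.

30.9486%

EAR = (1 + 0.27893/4)^4 − 1.
= (1 + 0.069733)^4 − 1 = 1.309486 − 1 = 30.9486%.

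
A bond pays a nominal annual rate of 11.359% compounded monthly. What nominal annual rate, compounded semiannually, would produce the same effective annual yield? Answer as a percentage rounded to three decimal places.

11.631%

EAR = (1 + 0.11359/12)^12 − 1 = 0.119694.
Solve (1 + r/2)^2 = 1.119694: r/2 = 1.119694^(1/2) − 1 = 0.058156, so r = 0.116312 = 11.631%.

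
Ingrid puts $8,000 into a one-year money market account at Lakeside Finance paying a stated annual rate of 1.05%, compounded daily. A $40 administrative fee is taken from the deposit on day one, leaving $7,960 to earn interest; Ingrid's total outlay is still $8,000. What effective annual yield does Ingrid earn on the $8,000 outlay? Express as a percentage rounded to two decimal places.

Value after one year: 7,960 × (1 + 0.0105/365)^365 = 7,960 × 1.010555 = $8,044.02.
Effective yield on the $8,000 outlay: 8,044.02 / 8,000 − 1 = 0.005502 = 0.55%.

0.55%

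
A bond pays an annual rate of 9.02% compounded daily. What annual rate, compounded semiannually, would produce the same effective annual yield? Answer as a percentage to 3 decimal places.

EAR = (1 + 0.0902/365)^365 − 1 = 0.094381.
Solve (1 + r/2)^2 = 1.094381: r/2 = 1.094381^(1/2) − 1 = 0.046127, so r = 0.092253 = 9.225%.

9.225%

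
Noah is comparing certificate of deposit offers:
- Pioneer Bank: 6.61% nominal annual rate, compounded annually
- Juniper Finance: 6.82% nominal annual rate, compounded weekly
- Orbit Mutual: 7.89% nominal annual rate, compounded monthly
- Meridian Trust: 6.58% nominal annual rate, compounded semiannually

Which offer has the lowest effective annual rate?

Pioneer Bank

Pioneer Bank: compounded annually, EAR = 6.610%
Juniper Finance: (1 + 0.0682/52)^52 − 1 = 7.053%
Orbit Mutual: (1 + 0.0789/12)^12 − 1 = 8.182%
Meridian Trust: (1 + 0.0658/2)^2 − 1 = 6.688%
The lowest effective annual rate is Pioneer Bank at 6.610%.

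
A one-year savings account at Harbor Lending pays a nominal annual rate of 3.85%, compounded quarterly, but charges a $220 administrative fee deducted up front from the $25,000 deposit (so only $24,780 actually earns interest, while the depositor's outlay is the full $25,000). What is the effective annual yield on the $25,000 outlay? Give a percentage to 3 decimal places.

Value after one year: 24,780 × (1 + 0.0385/4)^4 = 24,780 × 1.039059 = $25,747.89.
Effective yield on the $25,000 outlay: 25,747.89 / 25,000 − 1 = 0.029916 = 2.992%.

2.992%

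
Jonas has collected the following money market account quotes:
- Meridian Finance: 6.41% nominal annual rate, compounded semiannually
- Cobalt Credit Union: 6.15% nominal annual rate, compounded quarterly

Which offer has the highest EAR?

Meridian Finance: (1 + 0.0641/2)^2 − 1 = 6.513%
Cobalt Credit Union: (1 + 0.0615/4)^4 − 1 = 6.293%
The highest effective annual rate is Meridian Finance at 6.513%.

Meridian Finance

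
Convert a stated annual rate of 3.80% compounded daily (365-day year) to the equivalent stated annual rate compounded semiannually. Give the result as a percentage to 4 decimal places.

EAR = (1 + 0.0380/365)^365 − 1 = 0.038729.
Solve (1 + r/2)^2 = 1.038729: r/2 = 1.038729^(1/2) − 1 = 0.019181, so r = 0.038361 = 3.8361%.

3.8361%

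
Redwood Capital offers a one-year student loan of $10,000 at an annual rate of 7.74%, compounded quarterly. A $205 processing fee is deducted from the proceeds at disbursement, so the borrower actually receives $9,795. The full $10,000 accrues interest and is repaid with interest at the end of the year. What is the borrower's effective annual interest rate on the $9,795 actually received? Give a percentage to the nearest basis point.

Amount owed after one year: 10,000 × (1 + 0.0774/4)^4 = 10,000 × 1.079676 = $10,796.76.
Effective rate on net proceeds: 10,796.76 / 9,795 − 1 = 0.102272 = 10.23%.

10.23%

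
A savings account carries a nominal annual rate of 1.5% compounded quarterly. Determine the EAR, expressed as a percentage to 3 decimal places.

1.508%

EAR = (1 + 0.015/4)^4 − 1.
= 1.015085 − 1 = 1.508%.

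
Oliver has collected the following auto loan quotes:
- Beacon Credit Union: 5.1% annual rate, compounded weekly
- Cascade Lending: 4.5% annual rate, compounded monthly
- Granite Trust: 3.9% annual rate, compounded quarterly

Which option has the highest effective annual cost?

Beacon Credit Union

Beacon Credit Union: (1 + 0.051/52)^52 − 1 = 5.230%
Cascade Lending: (1 + 0.045/12)^12 − 1 = 4.594%
Granite Trust: (1 + 0.039/4)^4 − 1 = 3.957%
The highest effective annual rate is Beacon Credit Union at 5.230%.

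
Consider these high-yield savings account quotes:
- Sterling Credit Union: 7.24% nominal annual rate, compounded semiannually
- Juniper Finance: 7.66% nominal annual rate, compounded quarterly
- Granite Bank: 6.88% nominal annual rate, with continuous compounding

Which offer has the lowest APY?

Granite Bank

Sterling Credit Union: (1 + 0.0724/2)^2 − 1 = 7.371%
Juniper Finance: (1 + 0.0766/4)^4 − 1 = 7.883%
Granite Bank: e^0.0688 − 1 = 7.122%
The lowest effective annual rate is Granite Bank at 7.122%.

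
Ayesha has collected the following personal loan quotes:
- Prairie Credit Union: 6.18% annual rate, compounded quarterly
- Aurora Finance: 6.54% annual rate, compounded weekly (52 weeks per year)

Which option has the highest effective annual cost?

Aurora Finance

Prairie Credit Union: (1 + 0.0618/4)^4 − 1 = 6.325%
Aurora Finance: (1 + 0.0654/52)^52 − 1 = 6.754%
The highest effective annual rate is Aurora Finance at 6.754%.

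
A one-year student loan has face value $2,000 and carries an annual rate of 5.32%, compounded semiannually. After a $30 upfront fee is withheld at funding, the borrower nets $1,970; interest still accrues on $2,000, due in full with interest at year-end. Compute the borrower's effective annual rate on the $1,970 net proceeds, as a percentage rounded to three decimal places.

6.996%

Amount owed after one year: 2,000 × (1 + 0.0532/2)^2 = 2,000 × 1.053908 = $2,107.82.
Effective rate on net proceeds: 2,107.82 / 1,970 − 1 = 0.069957 = 6.996%.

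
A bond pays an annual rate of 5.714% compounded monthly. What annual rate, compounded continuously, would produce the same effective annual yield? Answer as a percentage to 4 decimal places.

5.7004%

EAR = (1 + 0.05714/12)^12 − 1 = 0.058660.
Equivalent continuous rate: r = ln(1 + 0.058660) = 0.057004 = 5.7004%.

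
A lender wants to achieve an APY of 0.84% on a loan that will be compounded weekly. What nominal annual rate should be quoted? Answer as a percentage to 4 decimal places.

(1 + r/52)^52 − 1 = 0.0084, so 1 + r/52 = 1.0084^(1/52).
r/52 = 0.000161, so r = 0.008366 = 0.8366%.

0.8366%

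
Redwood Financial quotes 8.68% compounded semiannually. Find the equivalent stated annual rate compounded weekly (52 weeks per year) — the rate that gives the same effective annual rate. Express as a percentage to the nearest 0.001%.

EAR = (1 + 0.0868/2)^2 − 1 = 0.088684.
Solve (1 + r/52)^52 = 1.088684: r/52 = 1.088684^(1/52) − 1 = 0.001635, so r = 0.085039 = 8.504%.

8.504%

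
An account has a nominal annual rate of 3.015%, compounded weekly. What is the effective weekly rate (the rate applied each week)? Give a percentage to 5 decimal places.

0.05798%

With a nominal annual rate compounded weekly, the periodic rate is the nominal rate divided by 52.
i = 0.03015 / 52 = 0.0005798 = 0.05798%.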